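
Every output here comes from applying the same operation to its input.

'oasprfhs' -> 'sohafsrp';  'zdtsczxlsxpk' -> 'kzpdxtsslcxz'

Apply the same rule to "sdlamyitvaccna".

asndclcaamvyti

The transformation: reverse the string, then take characters alternately from the front and the back (1st, last, 2nd, 2nd-last, ...).
For "sdlamyitvaccna", step one produces "anccavtiymalds"; step two turns that into "asndclcaamvyti".
(Check on "zdtsczxlsxpk": → "kpxslxzcstdz" → "kzpdxtsslcxz" ✓)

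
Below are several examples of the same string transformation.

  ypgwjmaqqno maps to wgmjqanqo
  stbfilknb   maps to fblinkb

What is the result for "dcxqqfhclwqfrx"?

qxfqchwlfqxr

The transformation: delete the first 2 characters, then swap each adjacent pair of characters (1↔2, 3↔4, ...).
Working it through for "dcxqqfhclwqfrx": intermediate "xqqfhclwqfrx", final "qxfqchwlfqxr".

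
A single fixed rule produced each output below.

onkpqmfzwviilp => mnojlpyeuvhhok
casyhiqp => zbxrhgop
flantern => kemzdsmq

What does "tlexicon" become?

The pattern: swap each adjacent pair of characters (1↔2, 3↔4, ...), then shift every letter 1 place backward in the alphabet (wrapping around).
On "tlexicon": the first step gives "ltxecino", and the second then gives "kswdbhmn".

kswdbhmn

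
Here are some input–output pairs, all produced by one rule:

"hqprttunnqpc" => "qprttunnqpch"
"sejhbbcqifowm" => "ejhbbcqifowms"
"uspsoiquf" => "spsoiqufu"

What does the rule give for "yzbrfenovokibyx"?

In each case the input is transformed by: move the first character to the end.
Applying that to "yzbrfenovokibyx" gives "zbrfenovokibyxy".

zbrfenovokibyxy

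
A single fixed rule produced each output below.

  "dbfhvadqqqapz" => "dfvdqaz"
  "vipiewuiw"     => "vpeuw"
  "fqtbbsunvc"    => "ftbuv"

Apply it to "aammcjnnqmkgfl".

amcnqkf

What's happening: keep every other character starting from the first (positions 1st, 3rd, 5th, ...).
Applying that to "aammcjnnqmkgfl" gives "amcnqkf".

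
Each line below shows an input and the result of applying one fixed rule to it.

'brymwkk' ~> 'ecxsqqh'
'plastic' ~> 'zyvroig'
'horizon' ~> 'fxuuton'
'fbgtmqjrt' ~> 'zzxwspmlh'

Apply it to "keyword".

ecxuqkj

In each case the input is transformed by: sort the characters into reverse alphabetical order, then shift every letter 6 places forward in the alphabet (wrapping around).
Working it through for "keyword": intermediate "ywroked", final "ecxuqkj".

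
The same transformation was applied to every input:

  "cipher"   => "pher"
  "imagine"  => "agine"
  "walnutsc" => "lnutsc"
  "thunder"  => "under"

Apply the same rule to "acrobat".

The transformation: delete the first 2 characters.
For "acrobat" the result is "robat".

robat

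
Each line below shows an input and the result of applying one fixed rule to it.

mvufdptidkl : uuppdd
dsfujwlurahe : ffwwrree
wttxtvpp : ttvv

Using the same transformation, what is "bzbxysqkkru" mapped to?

bbsskk

What's happening: keep one character in every 3, starting at position 3 (positions 3rd, 6th, 9th, ...), then double every character.
On "bzbxysqkkru" that produces "bbsskk".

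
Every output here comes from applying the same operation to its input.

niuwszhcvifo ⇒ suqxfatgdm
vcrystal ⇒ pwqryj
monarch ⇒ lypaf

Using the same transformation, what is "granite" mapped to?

ylgrc

Each output is the input with this applied: shift every letter 2 places backward in the alphabet (wrapping around), then delete the first 2 characters.
Applying both steps to "granite": "epylgrc", then "ylgrc".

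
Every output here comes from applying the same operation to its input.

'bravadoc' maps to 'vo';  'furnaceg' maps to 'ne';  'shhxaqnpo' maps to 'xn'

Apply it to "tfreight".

eh

In each case the input is transformed by: delete the first character, then keep one character in every 3, starting at position 3 (positions 3rd, 6th, 9th, ...).
Working it through for "tfreight": intermediate "freight", final "eh".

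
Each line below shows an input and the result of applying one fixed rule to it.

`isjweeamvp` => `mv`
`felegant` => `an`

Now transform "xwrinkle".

Rule — move the last 3 characters to the front (rotate right by 3), then keep only the first 2 characters.
Starting from "xwrinkle": after the first operation, "klexwrin"; after the second, "kl".

kl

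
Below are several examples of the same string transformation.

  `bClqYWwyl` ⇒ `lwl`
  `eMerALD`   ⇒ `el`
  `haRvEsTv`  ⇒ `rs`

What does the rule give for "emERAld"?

el

What's happening: keep one character in every 3, starting at position 3 (positions 3rd, 6th, 9th, ...), then convert every letter to lowercase.
"emERAld" → "El" → "el".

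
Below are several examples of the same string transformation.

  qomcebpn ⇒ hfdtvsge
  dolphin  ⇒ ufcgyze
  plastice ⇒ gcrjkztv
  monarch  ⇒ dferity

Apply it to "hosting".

yfjkzex

The rule is to shift every letter 9 places backward in the alphabet (wrapping around).
For "hosting" the result is "yfjkzex".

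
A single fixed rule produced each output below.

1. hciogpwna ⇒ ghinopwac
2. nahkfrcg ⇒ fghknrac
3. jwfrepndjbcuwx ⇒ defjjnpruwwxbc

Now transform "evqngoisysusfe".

In each case the input is transformed by: sort the characters into alphabetical order, then move the first 2 characters to the end (rotate left by 2).
For "evqngoisysusfe", step one produces "eefginoqsssuvy"; step two turns that into "fginoqsssuvyee".

fginoqsssuvyee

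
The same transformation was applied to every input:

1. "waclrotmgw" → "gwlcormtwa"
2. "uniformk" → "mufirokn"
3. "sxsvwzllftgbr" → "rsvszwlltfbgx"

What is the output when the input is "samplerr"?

Each output is the input with this applied: swap each adjacent pair of characters (1↔2, 3↔4, ...), then swap the first and last characters.
"samplerr" → "aspmelrr" → "rspmelra".
(Check on "waclrotmgw": → "awlcormtwg" → "gwlcormtwa" ✓)

rspmelra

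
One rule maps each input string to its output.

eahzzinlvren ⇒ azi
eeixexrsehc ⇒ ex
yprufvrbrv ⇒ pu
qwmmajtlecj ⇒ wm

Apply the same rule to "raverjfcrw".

ae

Each output is the input with this applied: keep every other character starting from the second (positions 2nd, 4th, 6th, ...), then delete the last 3 characters.
On "raverjfcrw": the first step gives "aejcw", and the second then gives "ae".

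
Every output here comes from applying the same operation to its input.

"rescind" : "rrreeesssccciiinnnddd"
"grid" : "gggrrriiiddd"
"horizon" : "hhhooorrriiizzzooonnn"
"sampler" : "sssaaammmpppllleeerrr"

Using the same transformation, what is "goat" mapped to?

In each case the input is transformed by: repeat every character 3 times.
Doing the same to "goat": "gggoooaaattt".

gggoooaaattt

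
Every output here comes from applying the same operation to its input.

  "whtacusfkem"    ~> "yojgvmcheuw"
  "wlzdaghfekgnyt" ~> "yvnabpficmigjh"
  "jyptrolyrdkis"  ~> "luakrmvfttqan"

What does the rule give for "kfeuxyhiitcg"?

In each case the input is transformed by: shift every letter 2 places forward in the alphabet (wrapping around), then take characters alternately from the front and the back (1st, last, 2nd, 2nd-last, ...).
On "kfeuxyhiitcg": the first step gives "mhgwzajkkvei", and the second then gives "mihegvwkzkaj".

mihegvwkzkaj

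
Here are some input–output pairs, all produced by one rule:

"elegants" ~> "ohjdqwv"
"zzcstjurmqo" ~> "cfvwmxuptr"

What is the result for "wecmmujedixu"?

In each case the input is transformed by: shift every letter 3 places forward in the alphabet (wrapping around), then delete the first character.
On "wecmmujedixu" that produces "hfppxmhglax".
(Check on "zzcstjurmqo": → "ccfvwmxuptr" → "cfvwmxuptr" ✓)

hfppxmhglax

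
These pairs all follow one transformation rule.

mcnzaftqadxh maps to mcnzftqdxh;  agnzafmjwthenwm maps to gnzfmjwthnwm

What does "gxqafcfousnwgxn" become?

The pattern: remove every vowel.
Applying that to "gxqafcfousnwgxn" gives "gxqfcfsnwgxn".

gxqfcfsnwgxn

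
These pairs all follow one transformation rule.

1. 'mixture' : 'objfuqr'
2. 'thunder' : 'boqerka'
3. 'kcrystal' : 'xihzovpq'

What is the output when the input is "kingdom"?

The transformation: move the last 2 characters to the front (rotate right by 2), then shift every letter 3 places backward in the alphabet (wrapping around).
Applying both steps to "kingdom": "omkingd", then "ljhfkda".

ljhfkda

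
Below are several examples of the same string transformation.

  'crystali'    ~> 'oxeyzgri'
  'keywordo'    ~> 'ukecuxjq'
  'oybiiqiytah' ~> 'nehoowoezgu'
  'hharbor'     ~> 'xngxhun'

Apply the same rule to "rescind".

jkyiotx

Looking at the pairs, the operation is to swap the first and last characters, then shift every letter 6 places forward in the alphabet (wrapping around).
Starting from "rescind": after the first operation, "descinr"; after the second, "jkyiotx".
(Check on "oybiiqiytah": → "hybiiqiytao" → "nehoowoezgu" ✓)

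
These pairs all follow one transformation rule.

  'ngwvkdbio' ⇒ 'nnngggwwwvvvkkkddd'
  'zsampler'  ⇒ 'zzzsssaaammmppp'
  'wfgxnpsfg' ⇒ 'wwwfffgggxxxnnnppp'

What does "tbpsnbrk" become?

tttbbbpppsssnnn

The transformation: delete the last 3 characters, then repeat every character 3 times.
On "tbpsnbrk": the first step gives "tbpsn", and the second then gives "tttbbbpppsssnnn".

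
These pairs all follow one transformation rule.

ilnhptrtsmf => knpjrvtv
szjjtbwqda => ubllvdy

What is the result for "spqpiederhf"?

ursrkgfg

Rule — delete the last 3 characters, then shift every letter 2 places forward in the alphabet (wrapping around).
"spqpiederhf" → "ursrkgfg".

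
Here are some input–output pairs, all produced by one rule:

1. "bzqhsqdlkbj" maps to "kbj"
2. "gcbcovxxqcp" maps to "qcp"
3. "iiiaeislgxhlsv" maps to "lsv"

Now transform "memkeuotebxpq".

xpq

Each output is the input with this applied: keep only the last 3 characters.
Applying that to "memkeuotebxpq" gives "xpq".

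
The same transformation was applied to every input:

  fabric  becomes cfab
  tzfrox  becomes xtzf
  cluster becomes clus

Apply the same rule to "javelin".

jave

The transformation: move the last 3 characters to the front (rotate right by 3), then keep only the last 4 characters.
Doing the same to "javelin": "jave".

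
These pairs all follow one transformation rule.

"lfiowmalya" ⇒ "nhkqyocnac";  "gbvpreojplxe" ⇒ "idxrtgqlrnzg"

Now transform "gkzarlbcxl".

What's happening: shift every letter 2 places forward in the alphabet (wrapping around).
For "gkzarlbcxl" the result is "imbctndezn".

imbctndezn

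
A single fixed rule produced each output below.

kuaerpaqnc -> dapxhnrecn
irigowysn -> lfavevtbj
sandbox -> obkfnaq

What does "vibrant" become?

nagivoe

The transformation: shift every letter 13 places forward in the alphabet (wrapping around) — i.e. ROT13, then move the last 3 characters to the front (rotate right by 3).
On "vibrant": the first step gives "ivoenag", and the second then gives "nagivoe".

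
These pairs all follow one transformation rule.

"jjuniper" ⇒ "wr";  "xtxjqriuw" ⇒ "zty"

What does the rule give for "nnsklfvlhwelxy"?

uhjn

The transformation: keep one character in every 3, starting at position 3 (positions 3rd, 6th, 9th, ...), then shift every letter 2 places forward in the alphabet (wrapping around).
For "nnsklfvlhwelxy", step one produces "sfhl"; step two turns that into "uhjn".
(Check on "jjuniper": → "up" → "wr" ✓)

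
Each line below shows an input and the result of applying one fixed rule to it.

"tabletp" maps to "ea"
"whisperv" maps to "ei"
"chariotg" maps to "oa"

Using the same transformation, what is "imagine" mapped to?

im

What's happening: reverse the string, then keep one character in every 3, starting at position 3 (positions 3rd, 6th, 9th, ...).
Working it through for "imagine": intermediate "enigami", final "im".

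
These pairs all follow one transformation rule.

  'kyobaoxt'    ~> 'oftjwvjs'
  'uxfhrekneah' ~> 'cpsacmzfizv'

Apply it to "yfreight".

Looking at the pairs, the operation is to move the last character to the front, then shift every letter 5 places backward in the alphabet (wrapping around).
Applying both steps to "yfreight": "tyfreigh", then "otamzdbc".

otamzdbc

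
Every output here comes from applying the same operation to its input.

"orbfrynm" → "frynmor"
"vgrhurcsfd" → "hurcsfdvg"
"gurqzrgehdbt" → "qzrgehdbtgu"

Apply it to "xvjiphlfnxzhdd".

What's happening: move the first 3 characters to the end (rotate left by 3), then delete the last character.
"xvjiphlfnxzhdd" → "iphlfnxzhddxv".

iphlfnxzhddxv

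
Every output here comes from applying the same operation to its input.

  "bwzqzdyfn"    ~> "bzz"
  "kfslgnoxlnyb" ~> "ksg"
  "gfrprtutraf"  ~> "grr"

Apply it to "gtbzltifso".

gbl

Looking at the pairs, the operation is to keep every other character starting from the first (positions 1st, 3rd, 5th, ...), then keep only the first 3 characters.
On "gtbzltifso": the first step gives "gblis", and the second then gives "gbl".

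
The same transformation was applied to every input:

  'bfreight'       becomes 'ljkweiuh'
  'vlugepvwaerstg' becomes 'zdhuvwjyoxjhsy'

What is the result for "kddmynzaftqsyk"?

Each output is the input with this applied: shift every letter 3 places forward in the alphabet (wrapping around), then swap the front and back halves of the string.
Doing the same to "kddmynzaftqsyk": "diwtvbnnggpbqc".
(Check on "vlugepvwaerstg": → "yoxjhsyzdhuvwj" → "zdhuvwjyoxjhsy" ✓)

diwtvbnnggpbqc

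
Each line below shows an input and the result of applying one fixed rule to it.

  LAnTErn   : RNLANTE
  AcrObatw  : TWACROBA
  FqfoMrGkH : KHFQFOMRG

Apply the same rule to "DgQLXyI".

YIDGQLX

The transformation: move the last 2 characters to the front (rotate right by 2), then convert every letter to uppercase.
"DgQLXyI" → "yIDgQLX" → "YIDGQLX".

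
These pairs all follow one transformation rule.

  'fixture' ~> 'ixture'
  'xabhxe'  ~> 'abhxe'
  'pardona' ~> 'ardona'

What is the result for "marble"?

arble

In each case the input is transformed by: delete the first character.
So "marble" becomes "arble".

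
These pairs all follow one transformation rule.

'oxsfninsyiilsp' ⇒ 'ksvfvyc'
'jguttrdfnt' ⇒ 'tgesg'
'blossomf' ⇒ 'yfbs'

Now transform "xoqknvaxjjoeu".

bxikwr

What's happening: keep every other character starting from the second (positions 2nd, 4th, 6th, ...), then shift every letter 13 places forward in the alphabet (wrapping around) — i.e. ROT13.
Applying both steps to "xoqknvaxjjoeu": "okvxje", then "bxikwr".
(Check on "jguttrdfnt": → "gtrft" → "tgesg" ✓)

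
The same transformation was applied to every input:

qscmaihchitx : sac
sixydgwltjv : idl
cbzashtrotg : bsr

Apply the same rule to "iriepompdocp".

rpp

The transformation: delete the last 3 characters, then keep one character in every 3, starting at position 2 (positions 2nd, 5th, 8th, ...).
"iriepompdocp" → "iriepompd" → "rpp".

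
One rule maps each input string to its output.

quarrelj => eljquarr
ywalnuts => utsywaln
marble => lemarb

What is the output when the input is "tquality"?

itytqual

The transformation: move the first character to the end, then swap the front and back halves of the string.
For "tquality" the result is "itytqual".
(Check on "marble": → "arblem" → "lemarb" ✓)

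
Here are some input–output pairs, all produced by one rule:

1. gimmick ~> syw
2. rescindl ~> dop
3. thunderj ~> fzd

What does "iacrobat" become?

udm

Each output is the input with this applied: keep one character in every 3, starting at position 1 (positions 1st, 4th, 7th, ...), then shift every letter 12 places forward in the alphabet (wrapping around).
Working it through for "iacrobat": intermediate "ira", final "udm".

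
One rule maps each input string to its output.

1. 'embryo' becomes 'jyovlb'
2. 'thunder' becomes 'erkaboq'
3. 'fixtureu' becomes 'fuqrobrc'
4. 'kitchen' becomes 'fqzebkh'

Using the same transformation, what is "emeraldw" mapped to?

Rule — move the first character to the end, then shift every letter 3 places backward in the alphabet (wrapping around).
"emeraldw" → "meraldwe" → "jboxiatb".

jboxiatb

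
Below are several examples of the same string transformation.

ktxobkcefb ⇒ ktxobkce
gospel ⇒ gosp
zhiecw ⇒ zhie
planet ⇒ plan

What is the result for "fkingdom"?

fkingd

The pattern: delete the last 2 characters.
For "fkingdom" the result is "fkingd".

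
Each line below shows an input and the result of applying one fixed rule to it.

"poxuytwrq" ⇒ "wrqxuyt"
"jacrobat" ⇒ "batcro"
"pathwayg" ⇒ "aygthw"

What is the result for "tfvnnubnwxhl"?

What's happening: delete the first 2 characters, then move the last 3 characters to the front (rotate right by 3).
On "tfvnnubnwxhl": the first step gives "vnnubnwxhl", and the second then gives "xhlvnnubnw".

xhlvnnubnw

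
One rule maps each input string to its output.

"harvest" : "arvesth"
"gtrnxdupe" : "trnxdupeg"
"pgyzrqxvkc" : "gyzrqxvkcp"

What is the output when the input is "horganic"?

The transformation: move the first character to the end.
"horganic" → "organich".

organich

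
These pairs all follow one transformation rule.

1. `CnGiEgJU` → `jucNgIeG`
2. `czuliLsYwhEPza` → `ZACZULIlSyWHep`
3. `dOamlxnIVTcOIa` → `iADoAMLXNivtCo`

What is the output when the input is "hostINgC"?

The rule is to flip the case of every letter, then move the last 2 characters to the front (rotate right by 2).
Applying both steps to "hostINgC": "HOSTinGc", then "GcHOSTin".

GcHOSTin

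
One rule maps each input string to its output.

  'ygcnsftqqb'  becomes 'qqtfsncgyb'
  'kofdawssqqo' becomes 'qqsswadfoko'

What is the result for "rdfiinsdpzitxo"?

The rule is to move the last character to the front, then reverse the string.
So "rdfiinsdpzitxo" becomes "xtizpdsniifdro".

xtizpdsniifdro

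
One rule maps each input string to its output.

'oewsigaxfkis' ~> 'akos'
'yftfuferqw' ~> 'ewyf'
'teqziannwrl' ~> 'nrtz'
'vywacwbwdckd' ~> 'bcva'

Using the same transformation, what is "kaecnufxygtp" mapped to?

fgkc

Each output is the input with this applied: keep one character in every 3, starting at position 1 (positions 1st, 4th, 7th, ...), then move the last 2 characters to the front (rotate right by 2).
Starting from "kaecnufxygtp": after the first operation, "kcfg"; after the second, "fgkc".
(Check on "vywacwbwdckd": → "vabc" → "bcva" ✓)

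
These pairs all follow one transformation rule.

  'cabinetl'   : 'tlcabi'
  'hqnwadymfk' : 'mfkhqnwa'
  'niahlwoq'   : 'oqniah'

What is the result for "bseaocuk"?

ukbsea

Each output is the input with this applied: swap the front and back halves of the string, then delete the first 2 characters.
Applying both steps to "bseaocuk": "ocukbsea", then "ukbsea".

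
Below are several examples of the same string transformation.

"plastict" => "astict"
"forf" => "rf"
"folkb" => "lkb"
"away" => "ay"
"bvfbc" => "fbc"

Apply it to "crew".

The pattern: delete the first 2 characters.
So "crew" becomes "ew".

ew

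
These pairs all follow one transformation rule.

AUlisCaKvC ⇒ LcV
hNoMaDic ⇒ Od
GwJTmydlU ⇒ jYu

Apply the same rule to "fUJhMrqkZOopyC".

jRzP

Looking at the pairs, the operation is to keep one character in every 3, starting at position 3 (positions 3rd, 6th, 9th, ...), then flip the case of every letter.
Applying both steps to "fUJhMrqkZOopyC": "JrZp", then "jRzP".
(Check on "hNoMaDic": → "oD" → "Od" ✓)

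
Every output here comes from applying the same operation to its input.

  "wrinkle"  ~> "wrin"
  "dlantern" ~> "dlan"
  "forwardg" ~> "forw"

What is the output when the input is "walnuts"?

What's happening: keep only the first 4 characters.
For "walnuts" the result is "waln".

waln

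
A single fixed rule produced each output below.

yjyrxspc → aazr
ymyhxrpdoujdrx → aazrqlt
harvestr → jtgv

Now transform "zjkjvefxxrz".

The rule is to keep every other character starting from the first (positions 1st, 3rd, 5th, ...), then shift every letter 2 places forward in the alphabet (wrapping around).
For "zjkjvefxxrz", step one produces "zkvfxz"; step two turns that into "bmxhzb".

bmxhzb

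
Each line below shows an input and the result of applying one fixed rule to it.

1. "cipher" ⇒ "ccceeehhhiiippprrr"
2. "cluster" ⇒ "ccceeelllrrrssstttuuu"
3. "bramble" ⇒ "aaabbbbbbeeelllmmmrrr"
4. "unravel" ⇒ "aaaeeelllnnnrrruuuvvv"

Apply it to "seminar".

aaaeeeiiimmmnnnrrrsss

What's happening: sort the characters into alphabetical order, then repeat every character 3 times.
Starting from "seminar": after the first operation, "aeimnrs"; after the second, "aaaeeeiiimmmnnnrrrsss".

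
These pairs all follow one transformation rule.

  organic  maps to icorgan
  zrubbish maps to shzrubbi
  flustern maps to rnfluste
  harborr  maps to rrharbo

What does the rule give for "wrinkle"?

Rule — move the last 2 characters to the front (rotate right by 2).
Applying that to "wrinkle" gives "lewrink".

lewrink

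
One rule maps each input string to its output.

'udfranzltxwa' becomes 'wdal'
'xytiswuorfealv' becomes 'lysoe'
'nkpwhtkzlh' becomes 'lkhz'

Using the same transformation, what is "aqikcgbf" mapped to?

The transformation: move the last 2 characters to the front (rotate right by 2), then keep one character in every 3, starting at position 1 (positions 1st, 4th, 7th, ...).
For "aqikcgbf", step one produces "bfaqikcg"; step two turns that into "bqc".

bqc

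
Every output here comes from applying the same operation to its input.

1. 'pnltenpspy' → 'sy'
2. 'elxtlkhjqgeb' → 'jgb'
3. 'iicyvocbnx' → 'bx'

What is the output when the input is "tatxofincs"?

The transformation: keep every other character starting from the second (positions 2nd, 4th, 6th, ...), then delete the first 3 characters.
For "tatxofincs", step one produces "axfns"; step two turns that into "ns".

ns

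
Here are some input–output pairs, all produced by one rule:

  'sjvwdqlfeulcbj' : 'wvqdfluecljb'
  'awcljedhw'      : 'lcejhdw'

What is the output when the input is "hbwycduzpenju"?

ywdczuepjnu

The transformation: swap each adjacent pair of characters (1↔2, 3↔4, ...), then delete the first 2 characters.
Working it through for "hbwycduzpenju": intermediate "bhywdczuepjnu", final "ywdczuepjnu".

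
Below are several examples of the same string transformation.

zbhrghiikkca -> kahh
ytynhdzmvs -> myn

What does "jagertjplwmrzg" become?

Each output is the input with this applied: swap the front and back halves of the string, then keep one character in every 3, starting at position 3 (positions 3rd, 6th, 9th, ...).
For "jagertjplwmrzg", step one produces "plwmrzgjagertj"; step two turns that into "wzar".

wzar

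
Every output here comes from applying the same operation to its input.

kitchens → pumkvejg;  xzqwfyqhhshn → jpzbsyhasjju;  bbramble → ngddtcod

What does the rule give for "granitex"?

gzitcpkv

Looking at the pairs, the operation is to move the last 2 characters to the front (rotate right by 2), then shift every letter 2 places forward in the alphabet (wrapping around).
Starting from "granitex": after the first operation, "exgranit"; after the second, "gzitcpkv".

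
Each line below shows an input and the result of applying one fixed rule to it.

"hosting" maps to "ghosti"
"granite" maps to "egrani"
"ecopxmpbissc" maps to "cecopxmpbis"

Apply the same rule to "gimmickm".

mgimmic

The rule is to move the last character to the front, then delete the last character.
On "gimmickm": the first step gives "mgimmick", and the second then gives "mgimmic".
(Check on "ecopxmpbissc": → "cecopxmpbiss" → "cecopxmpbis" ✓)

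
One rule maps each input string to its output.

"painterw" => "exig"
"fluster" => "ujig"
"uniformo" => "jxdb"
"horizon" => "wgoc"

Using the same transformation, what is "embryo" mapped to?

The rule is to keep every other character starting from the first (positions 1st, 3rd, 5th, ...), then shift every letter 11 places backward in the alphabet (wrapping around).
"embryo" → "eby" → "tqn".

tqn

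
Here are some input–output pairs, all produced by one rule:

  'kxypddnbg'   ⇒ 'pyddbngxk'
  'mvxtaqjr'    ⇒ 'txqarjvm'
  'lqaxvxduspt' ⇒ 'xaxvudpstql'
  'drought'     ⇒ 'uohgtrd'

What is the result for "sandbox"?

Looking at the pairs, the operation is to swap each adjacent pair of characters (1↔2, 3↔4, ...), then move the first 2 characters to the end (rotate left by 2).
Applying both steps to "sandbox": "asdnobx", then "dnobxas".

dnobxas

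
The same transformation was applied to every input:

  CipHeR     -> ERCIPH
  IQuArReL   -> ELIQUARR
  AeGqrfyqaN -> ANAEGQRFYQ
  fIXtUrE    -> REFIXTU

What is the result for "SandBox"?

The pattern: move the last 2 characters to the front (rotate right by 2), then convert every letter to uppercase.
"SandBox" → "oxSandB" → "OXSANDB".
(Check on "IQuArReL": → "eLIQuArR" → "ELIQUARR" ✓)

OXSANDB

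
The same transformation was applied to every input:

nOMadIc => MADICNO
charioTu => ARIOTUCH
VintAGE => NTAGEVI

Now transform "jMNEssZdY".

NESSZDYJM

Looking at the pairs, the operation is to move the first 2 characters to the end (rotate left by 2), then convert every letter to uppercase.
Starting from "jMNEssZdY": after the first operation, "NEssZdYjM"; after the second, "NESSZDYJM".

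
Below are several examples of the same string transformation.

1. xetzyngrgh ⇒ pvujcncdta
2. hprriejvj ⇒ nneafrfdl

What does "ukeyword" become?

The transformation: move the first 2 characters to the end (rotate left by 2), then shift every letter 4 places backward in the alphabet (wrapping around).
Starting from "ukeyword": after the first operation, "eyworduk"; after the second, "ausknzqg".

ausknzqg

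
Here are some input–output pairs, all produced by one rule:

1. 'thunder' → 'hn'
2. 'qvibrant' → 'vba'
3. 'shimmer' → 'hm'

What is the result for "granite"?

rn

What's happening: delete the last 2 characters, then keep every other character starting from the second (positions 2nd, 4th, 6th, ...).
On "granite": the first step gives "grani", and the second then gives "rn".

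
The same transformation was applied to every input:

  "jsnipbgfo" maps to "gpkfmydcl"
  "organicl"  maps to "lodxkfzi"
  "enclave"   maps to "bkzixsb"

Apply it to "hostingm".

elpqfkdj

The transformation: shift every letter 3 places backward in the alphabet (wrapping around).
Applying that to "hostingm" gives "elpqfkdj".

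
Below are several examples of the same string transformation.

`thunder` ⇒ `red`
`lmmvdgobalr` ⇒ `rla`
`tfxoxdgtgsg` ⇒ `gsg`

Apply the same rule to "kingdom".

mod

The transformation: reverse the string, then keep only the first 3 characters.
On "kingdom": the first step gives "modgnik", and the second then gives "mod".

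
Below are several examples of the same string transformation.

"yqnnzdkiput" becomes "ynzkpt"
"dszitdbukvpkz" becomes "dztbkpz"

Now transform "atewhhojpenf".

aehopn

The transformation: keep every other character starting from the first (positions 1st, 3rd, 5th, ...).
Applying that to "atewhhojpenf" gives "aehopn".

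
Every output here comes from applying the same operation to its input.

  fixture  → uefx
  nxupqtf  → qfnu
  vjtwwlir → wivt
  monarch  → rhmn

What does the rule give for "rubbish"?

Each output is the input with this applied: keep every other character starting from the first (positions 1st, 3rd, 5th, ...), then move the first 2 characters to the end (rotate left by 2).
For "rubbish", step one produces "rbih"; step two turns that into "ihrb".
(Check on "vjtwwlir": → "vtwi" → "wivt" ✓)

ihrb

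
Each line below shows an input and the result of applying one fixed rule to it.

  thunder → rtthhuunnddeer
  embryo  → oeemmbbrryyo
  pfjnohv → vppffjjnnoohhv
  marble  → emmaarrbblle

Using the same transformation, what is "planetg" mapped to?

gppllaanneettg

In each case the input is transformed by: double every character, then move the last character to the front.
For "planetg" the result is "gppllaanneettg".
(Check on "thunder": → "tthhuunnddeerr" → "rtthhuunnddeer" ✓)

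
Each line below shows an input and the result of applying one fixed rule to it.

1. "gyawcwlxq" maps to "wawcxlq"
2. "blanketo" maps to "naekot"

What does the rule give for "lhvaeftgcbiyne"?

The pattern: swap each adjacent pair of characters (1↔2, 3↔4, ...), then delete the first 2 characters.
"lhvaeftgcbiyne" → "hlavfegtbcyien" → "avfegtbcyien".
(Check on "gyawcwlxq": → "ygwawcxlq" → "wawcxlq" ✓)

avfegtbcyien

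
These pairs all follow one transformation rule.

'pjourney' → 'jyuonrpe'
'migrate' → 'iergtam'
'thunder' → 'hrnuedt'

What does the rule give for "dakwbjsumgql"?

alwkjbusgmdq

Looking at the pairs, the operation is to swap the first and last characters, then swap each adjacent pair of characters (1↔2, 3↔4, ...).
"dakwbjsumgql" → "alwkjbusgmdq".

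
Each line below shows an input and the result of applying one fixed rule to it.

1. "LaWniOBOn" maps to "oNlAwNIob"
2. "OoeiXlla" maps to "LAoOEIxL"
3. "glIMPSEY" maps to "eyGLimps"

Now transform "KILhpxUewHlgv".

GVkilHPXuEWhL

What's happening: flip the case of every letter, then move the last 2 characters to the front (rotate right by 2).
Starting from "KILhpxUewHlgv": after the first operation, "kilHPXuEWhLGV"; after the second, "GVkilHPXuEWhL".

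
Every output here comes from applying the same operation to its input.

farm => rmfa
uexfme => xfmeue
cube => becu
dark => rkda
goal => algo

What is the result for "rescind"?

scindre

Looking at the pairs, the operation is to move the first 2 characters to the end (rotate left by 2).
For "rescind" the result is "scindre".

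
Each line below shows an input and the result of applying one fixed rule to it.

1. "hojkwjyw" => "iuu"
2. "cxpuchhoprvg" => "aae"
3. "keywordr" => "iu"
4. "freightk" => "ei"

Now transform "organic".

What's happening: shift every letter 2 places backward in the alphabet (wrapping around), then keep only the vowels.
For "organic", step one produces "mpeylga"; step two turns that into "ea".

ea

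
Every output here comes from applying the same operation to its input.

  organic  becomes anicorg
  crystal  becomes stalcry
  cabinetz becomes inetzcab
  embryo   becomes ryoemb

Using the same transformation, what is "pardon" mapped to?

donpar

Each output is the input with this applied: move the first 3 characters to the end (rotate left by 3).
For "pardon" the result is "donpar".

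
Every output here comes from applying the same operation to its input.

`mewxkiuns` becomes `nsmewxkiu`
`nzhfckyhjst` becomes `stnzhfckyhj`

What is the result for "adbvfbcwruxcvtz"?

The rule is to move the last 2 characters to the front (rotate right by 2).
"adbvfbcwruxcvtz" → "tzadbvfbcwruxcv".

tzadbvfbcwruxcv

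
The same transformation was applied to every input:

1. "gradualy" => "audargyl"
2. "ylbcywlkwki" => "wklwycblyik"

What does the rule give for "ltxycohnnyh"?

Rule — move the last 2 characters to the front (rotate right by 2), then reverse the string.
Working it through for "ltxycohnnyh": intermediate "yhltxycohnn", final "nnhocyxtlhy".

nnhocyxtlhy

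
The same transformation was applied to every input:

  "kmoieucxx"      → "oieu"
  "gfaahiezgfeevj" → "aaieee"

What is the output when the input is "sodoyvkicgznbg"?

ooi

What's happening: keep only the vowels.
"sodoyvkicgznbg" → "ooi".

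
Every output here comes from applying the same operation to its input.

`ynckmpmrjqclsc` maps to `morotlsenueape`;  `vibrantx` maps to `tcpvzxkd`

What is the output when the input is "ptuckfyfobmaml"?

emhahqdoconrvw

The transformation: shift every letter 2 places forward in the alphabet (wrapping around), then move the first 3 characters to the end (rotate left by 3).
Applying both steps to "ptuckfyfobmaml": "rvwemhahqdocon", then "emhahqdoconrvw".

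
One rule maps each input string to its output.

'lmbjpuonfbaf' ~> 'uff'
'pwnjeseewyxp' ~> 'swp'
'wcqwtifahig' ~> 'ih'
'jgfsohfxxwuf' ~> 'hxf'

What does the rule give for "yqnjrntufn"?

nf

Each output is the input with this applied: delete the first 3 characters, then keep one character in every 3, starting at position 3 (positions 3rd, 6th, 9th, ...).
Doing the same to "yqnjrntufn": "nf".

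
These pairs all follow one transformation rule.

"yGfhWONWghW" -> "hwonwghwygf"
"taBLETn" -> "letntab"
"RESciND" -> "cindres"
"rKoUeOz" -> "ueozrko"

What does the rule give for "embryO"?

ryoemb

Looking at the pairs, the operation is to move the first 3 characters to the end (rotate left by 3), then convert every letter to lowercase.
Working it through for "embryO": intermediate "ryOemb", final "ryoemb".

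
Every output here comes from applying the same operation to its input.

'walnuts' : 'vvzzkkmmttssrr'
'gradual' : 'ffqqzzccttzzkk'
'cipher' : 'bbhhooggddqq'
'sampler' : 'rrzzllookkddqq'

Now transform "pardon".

oozzqqccnnmm

The pattern: shift every letter 1 place backward in the alphabet (wrapping around), then double every character.
"pardon" → "oozzqqccnnmm".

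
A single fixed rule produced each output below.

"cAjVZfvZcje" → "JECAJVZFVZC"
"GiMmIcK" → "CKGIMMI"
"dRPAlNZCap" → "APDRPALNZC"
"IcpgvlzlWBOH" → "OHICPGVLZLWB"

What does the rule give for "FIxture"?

REFIXTU

The pattern: move the last 2 characters to the front (rotate right by 2), then convert every letter to uppercase.
On "FIxture": the first step gives "reFIxtu", and the second then gives "REFIXTU".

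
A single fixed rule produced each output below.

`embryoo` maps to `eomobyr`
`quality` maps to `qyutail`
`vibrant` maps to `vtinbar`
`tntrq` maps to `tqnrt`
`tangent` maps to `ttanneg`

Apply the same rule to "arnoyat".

atranyo

What's happening: take characters alternately from the front and the back (1st, last, 2nd, 2nd-last, ...).
On "arnoyat" that produces "atranyo".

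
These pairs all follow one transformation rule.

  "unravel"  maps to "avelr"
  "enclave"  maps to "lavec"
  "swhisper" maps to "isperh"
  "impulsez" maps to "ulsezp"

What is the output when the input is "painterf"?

nterfi

What's happening: delete the first 2 characters, then move the first character to the end.
Applying both steps to "painterf": "interf", then "nterfi".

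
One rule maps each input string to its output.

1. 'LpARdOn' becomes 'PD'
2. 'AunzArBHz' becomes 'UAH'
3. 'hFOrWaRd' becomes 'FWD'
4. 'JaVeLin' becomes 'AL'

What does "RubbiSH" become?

UI

Each output is the input with this applied: keep one character in every 3, starting at position 2 (positions 2nd, 5th, 8th, ...), then convert every letter to uppercase.
Working it through for "RubbiSH": intermediate "ui", final "UI".
(Check on "JaVeLin": → "aL" → "AL" ✓)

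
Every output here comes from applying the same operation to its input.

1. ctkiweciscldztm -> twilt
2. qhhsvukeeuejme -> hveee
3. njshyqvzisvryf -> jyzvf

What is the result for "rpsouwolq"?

Looking at the pairs, the operation is to keep one character in every 3, starting at position 2 (positions 2nd, 5th, 8th, ...).
"rpsouwolq" → "pul".

pul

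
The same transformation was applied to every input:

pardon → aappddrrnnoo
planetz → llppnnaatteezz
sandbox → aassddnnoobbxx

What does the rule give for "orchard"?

In each case the input is transformed by: swap each adjacent pair of characters (1↔2, 3↔4, ...), then double every character.
On "orchard": the first step gives "rohcrad", and the second then gives "rroohhccrraadd".

rroohhccrraadd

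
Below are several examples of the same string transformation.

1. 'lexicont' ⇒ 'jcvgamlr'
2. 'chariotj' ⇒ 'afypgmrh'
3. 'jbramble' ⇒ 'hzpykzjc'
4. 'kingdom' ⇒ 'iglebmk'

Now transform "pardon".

In each case the input is transformed by: shift every letter 2 places backward in the alphabet (wrapping around).
So "pardon" becomes "nypbml".

nypbml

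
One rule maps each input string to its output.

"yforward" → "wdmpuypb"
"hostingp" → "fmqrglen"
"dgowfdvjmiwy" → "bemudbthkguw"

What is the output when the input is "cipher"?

Looking at the pairs, the operation is to shift every letter 2 places backward in the alphabet (wrapping around).
"cipher" → "agnfcp".

agnfcp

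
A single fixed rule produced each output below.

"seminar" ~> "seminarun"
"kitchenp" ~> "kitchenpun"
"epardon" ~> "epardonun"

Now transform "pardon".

Looking at the pairs, the operation is to append "un".
Applying that to "pardon" gives "pardonun".

pardonun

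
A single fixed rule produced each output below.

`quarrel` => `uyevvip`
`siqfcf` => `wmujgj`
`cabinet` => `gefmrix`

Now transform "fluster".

The pattern: shift every letter 4 places forward in the alphabet (wrapping around).
"fluster" → "jpywxiv".

jpywxiv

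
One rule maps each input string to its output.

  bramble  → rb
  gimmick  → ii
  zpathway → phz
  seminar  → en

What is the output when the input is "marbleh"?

al

The transformation: swap the first and last characters, then keep one character in every 3, starting at position 2 (positions 2nd, 5th, 8th, ...).
On "marbleh": the first step gives "harblem", and the second then gives "al".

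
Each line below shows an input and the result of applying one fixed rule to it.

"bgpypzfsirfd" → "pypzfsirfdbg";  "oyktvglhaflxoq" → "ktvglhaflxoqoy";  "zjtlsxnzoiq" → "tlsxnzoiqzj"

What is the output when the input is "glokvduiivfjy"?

The transformation: move the first 2 characters to the end (rotate left by 2).
So "glokvduiivfjy" becomes "okvduiivfjygl".

okvduiivfjygl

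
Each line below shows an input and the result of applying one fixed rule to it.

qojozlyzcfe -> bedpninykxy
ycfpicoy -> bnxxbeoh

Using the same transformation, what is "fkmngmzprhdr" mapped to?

gcqejlmflyoq

The rule is to shift every letter 1 place backward in the alphabet (wrapping around), then move the last 3 characters to the front (rotate right by 3).
For "fkmngmzprhdr" the result is "gcqejlmflyoq".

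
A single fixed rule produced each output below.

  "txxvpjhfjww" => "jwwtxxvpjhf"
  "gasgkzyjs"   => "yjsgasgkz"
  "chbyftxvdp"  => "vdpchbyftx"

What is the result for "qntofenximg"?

Looking at the pairs, the operation is to move the last 3 characters to the front (rotate right by 3).
Doing the same to "qntofenximg": "imgqntofenx".

imgqntofenx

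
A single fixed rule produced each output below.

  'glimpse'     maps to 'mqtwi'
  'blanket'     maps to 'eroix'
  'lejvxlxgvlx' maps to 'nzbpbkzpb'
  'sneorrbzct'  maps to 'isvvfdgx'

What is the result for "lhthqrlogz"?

The pattern: delete the first 2 characters, then shift every letter 4 places forward in the alphabet (wrapping around).
On "lhthqrlogz" that produces "xluvpskd".

xluvpskd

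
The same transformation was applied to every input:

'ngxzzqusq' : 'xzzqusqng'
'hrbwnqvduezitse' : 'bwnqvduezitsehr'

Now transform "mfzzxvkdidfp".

The rule is to move the first 2 characters to the end (rotate left by 2).
On "mfzzxvkdidfp" that produces "zzxvkdidfpmf".

zzxvkdidfpmf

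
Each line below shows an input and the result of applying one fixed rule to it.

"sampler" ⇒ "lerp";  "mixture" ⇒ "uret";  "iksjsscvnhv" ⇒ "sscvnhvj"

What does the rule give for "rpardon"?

Rule — delete the first 3 characters, then move the first character to the end.
On "rpardon": the first step gives "rdon", and the second then gives "donr".

donr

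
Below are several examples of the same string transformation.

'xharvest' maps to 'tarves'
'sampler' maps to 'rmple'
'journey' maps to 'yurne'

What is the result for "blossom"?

mosso

What's happening: delete the first 2 characters, then move the last character to the front.
"blossom" → "ossom" → "mosso".
(Check on "journey": → "urney" → "yurne" ✓)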